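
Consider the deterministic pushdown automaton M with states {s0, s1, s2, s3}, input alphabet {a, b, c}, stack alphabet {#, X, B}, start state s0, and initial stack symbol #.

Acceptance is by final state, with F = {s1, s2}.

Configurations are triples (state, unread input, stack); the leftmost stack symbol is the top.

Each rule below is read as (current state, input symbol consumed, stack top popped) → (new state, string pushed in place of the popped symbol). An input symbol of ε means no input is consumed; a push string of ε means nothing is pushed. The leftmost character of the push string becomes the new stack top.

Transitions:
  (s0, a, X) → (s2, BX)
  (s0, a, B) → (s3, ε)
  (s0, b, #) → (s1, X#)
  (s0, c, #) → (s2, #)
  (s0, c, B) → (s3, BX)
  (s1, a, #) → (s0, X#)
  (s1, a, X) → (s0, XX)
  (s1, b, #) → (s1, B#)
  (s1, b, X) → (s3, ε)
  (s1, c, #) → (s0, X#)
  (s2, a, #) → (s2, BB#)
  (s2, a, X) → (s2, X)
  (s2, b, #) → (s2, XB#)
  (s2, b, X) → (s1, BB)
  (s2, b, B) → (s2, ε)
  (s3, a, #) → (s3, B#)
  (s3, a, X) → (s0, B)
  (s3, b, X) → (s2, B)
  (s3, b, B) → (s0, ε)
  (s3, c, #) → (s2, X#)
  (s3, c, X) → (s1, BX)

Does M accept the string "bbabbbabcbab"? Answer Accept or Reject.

Accept

(s0, bbabbbabcbab, #) ⊢ (s1, babbbabcbab, X#) ⊢ (s3, abbbabcbab, #) ⊢ (s3, bbbabcbab, B#) ⊢ (s0, bbabcbab, #) ⊢ (s1, babcbab, X#) ⊢ (s3, abcbab, #) ⊢ (s3, bcbab, B#) ⊢ (s0, cbab, #) ⊢ (s2, bab, #) ⊢ (s2, ab, XB#) ⊢ (s2, b, XB#) ⊢ (s1, ε, BBB#)
All input consumed; state s1 ∈ F.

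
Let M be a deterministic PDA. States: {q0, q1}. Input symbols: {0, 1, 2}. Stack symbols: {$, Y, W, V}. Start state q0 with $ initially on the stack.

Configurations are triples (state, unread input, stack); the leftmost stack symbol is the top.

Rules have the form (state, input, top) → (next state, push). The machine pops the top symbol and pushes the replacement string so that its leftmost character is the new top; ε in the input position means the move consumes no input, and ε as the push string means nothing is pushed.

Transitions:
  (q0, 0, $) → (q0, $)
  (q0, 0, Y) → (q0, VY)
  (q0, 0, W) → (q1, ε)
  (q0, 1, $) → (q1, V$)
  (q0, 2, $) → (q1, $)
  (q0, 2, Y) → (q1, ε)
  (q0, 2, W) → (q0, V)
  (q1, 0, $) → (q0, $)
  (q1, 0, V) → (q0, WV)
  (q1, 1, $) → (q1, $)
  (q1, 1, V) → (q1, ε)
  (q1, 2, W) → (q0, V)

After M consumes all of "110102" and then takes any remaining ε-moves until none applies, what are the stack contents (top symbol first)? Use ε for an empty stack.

VV$

(q0, 110102, $)
  read 1, top $: go to q1, push V$ → (q1, 10102, V$)
  read 1, top V: go to q1, push ε → (q1, 0102, $)
  read 0, top $: go to q0, push $ → (q0, 102, $)
  read 1, top $: go to q1, push V$ → (q1, 02, V$)
  read 0, top V: go to q0, push WV → (q0, 2, WV$)
  read 2, top W: go to q0, push V → (q0, ε, VV$)
All input consumed in state q0 with stack VV$.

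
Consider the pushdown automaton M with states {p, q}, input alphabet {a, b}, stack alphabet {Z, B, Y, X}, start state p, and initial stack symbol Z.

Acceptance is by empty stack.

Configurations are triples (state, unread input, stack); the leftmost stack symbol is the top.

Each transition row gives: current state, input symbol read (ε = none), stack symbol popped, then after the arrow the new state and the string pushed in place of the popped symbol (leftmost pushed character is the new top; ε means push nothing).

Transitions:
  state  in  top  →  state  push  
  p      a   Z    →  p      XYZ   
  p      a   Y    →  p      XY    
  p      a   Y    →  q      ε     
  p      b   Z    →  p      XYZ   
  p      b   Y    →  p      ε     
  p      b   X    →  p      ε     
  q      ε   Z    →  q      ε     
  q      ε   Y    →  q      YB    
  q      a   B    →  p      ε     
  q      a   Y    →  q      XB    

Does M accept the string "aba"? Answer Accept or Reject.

One accepting computation: (p, aba, Z) ⊢ (p, ba, XYZ) ⊢ (p, a, YZ) ⊢ (q, ε, Z) ⊢ (q, ε, ε)
All input consumed and the stack is empty.

Accept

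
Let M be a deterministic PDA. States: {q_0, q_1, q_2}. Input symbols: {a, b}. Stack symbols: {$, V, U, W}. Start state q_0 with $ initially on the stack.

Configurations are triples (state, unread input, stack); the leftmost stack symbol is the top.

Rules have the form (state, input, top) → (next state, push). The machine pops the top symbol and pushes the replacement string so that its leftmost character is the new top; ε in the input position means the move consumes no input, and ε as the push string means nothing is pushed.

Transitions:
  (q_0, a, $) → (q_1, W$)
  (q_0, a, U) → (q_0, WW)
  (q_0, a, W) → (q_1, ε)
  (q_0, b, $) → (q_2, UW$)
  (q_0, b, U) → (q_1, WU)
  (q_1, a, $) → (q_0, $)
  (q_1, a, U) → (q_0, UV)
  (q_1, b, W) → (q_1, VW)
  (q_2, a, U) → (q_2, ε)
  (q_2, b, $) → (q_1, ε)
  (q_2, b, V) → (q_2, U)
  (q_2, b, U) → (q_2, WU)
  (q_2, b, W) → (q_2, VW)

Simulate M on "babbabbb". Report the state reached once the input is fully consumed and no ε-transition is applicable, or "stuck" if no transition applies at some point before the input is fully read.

q_2

(q_0, babbabbb, $) ⊢ (q_2, abbabbb, UW$) ⊢ (q_2, bbabbb, W$) ⊢ (q_2, babbb, VW$) ⊢ (q_2, abbb, UW$) ⊢ (q_2, bbb, W$) ⊢ (q_2, bb, VW$) ⊢ (q_2, b, UW$) ⊢ (q_2, ε, WUW$)
All input consumed; M is in state q_2.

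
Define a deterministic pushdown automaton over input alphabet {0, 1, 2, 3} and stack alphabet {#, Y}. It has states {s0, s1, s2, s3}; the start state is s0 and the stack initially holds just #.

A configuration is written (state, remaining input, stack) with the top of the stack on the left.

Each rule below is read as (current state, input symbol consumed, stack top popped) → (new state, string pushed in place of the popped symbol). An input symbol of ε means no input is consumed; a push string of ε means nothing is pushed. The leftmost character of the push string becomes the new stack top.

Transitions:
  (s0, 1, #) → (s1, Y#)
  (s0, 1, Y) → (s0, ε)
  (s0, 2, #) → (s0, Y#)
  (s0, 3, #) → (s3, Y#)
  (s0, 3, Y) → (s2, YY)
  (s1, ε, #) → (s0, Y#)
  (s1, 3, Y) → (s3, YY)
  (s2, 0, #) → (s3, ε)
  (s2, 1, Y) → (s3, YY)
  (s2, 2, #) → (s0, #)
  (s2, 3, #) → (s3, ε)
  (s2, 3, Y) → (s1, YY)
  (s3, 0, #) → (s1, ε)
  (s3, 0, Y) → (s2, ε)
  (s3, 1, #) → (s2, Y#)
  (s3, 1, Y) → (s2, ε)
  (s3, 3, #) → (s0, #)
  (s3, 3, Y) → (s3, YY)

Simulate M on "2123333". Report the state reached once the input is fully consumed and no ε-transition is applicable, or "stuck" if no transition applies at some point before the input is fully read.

(s0, 2123333, #)
  read 2, top #: go to s0, push Y# → (s0, 123333, Y#)
  read 1, top Y: go to s0, push ε → (s0, 23333, #)
  read 2, top #: go to s0, push Y# → (s0, 3333, Y#)
  read 3, top Y: go to s2, push YY → (s2, 333, YY#)
  read 3, top Y: go to s1, push YY → (s1, 33, YYY#)
  read 3, top Y: go to s3, push YY → (s3, 3, YYYY#)
  read 3, top Y: go to s3, push YY → (s3, ε, YYYYY#)
All input consumed; M is in state s3.

s3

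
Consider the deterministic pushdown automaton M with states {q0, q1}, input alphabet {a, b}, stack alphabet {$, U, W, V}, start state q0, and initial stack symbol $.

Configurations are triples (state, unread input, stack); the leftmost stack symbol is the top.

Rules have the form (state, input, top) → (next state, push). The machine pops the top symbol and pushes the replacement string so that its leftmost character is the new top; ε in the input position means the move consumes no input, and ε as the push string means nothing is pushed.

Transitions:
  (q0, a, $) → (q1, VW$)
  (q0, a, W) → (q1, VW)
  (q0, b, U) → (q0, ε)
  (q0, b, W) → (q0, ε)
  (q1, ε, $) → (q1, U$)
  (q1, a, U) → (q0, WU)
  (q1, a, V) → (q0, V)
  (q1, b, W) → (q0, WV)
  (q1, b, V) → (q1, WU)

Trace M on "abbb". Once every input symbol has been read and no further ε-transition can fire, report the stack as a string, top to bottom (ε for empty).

VUW$

(q0, abbb, $)
  read a, top $: go to q1, push VW$ → (q1, bbb, VW$)
  read b, top V: go to q1, push WU → (q1, bb, WUW$)
  read b, top W: go to q0, push WV → (q0, b, WVUW$)
  read b, top W: go to q0, push ε → (q0, ε, VUW$)
All input consumed in state q0 with stack VUW$.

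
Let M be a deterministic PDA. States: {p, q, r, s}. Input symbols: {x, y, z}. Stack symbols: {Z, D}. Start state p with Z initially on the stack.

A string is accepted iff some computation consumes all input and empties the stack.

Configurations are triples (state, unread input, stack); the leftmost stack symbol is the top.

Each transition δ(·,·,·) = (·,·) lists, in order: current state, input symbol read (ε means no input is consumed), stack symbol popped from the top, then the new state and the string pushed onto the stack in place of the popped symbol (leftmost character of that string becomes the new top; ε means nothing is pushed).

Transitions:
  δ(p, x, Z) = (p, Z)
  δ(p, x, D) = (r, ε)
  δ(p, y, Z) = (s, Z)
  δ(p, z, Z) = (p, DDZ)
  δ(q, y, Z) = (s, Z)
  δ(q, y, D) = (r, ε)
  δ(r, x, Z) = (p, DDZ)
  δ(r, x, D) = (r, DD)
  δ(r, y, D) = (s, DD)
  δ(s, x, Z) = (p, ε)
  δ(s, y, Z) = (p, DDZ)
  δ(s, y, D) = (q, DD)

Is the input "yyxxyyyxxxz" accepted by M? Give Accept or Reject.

Reject

(p, yyxxyyyxxxz, Z) ⊢ (s, yxxyyyxxxz, Z) ⊢ (p, xxyyyxxxz, DDZ) ⊢ (r, xyyyxxxz, DZ) ⊢ (r, yyyxxxz, DDZ) ⊢ (s, yyxxxz, DDDZ) ⊢ (q, yxxxz, DDDDZ) ⊢ (r, xxxz, DDDZ) ⊢ (r, xxz, DDDDZ) ⊢ (r, xz, DDDDDZ) ⊢ (r, z, DDDDDDZ)
No transition applies at (r, z, DDDDDDZ); input not fully consumed.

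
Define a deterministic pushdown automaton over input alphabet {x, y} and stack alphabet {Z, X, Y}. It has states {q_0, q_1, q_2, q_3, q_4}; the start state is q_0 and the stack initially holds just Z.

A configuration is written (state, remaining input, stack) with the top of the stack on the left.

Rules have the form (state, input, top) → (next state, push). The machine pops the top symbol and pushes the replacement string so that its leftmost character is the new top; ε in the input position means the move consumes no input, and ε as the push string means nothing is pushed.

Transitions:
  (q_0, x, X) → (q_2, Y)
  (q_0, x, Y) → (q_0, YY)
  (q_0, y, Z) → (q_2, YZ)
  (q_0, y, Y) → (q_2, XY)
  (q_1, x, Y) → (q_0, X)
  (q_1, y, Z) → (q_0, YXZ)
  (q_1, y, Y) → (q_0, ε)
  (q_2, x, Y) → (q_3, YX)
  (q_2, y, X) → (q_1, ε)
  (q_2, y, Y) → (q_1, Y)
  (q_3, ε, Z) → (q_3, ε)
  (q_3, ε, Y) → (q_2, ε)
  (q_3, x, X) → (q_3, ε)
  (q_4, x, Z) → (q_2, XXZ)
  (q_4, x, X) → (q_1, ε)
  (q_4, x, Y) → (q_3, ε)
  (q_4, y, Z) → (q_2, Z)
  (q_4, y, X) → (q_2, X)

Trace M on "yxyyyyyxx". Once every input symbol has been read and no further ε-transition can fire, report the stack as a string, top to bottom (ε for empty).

(q_0, yxyyyyyxx, Z)
  read y, top Z: go to q_2, push YZ → (q_2, xyyyyyxx, YZ)
  read x, top Y: go to q_3, push YX → (q_3, yyyyyxx, YXZ)
  ε-move, top Y: go to q_2, push ε → (q_2, yyyyyxx, XZ)
  read y, top X: go to q_1, push ε → (q_1, yyyyxx, Z)
  read y, top Z: go to q_0, push YXZ → (q_0, yyyxx, YXZ)
  read y, top Y: go to q_2, push XY → (q_2, yyxx, XYXZ)
  read y, top X: go to q_1, push ε → (q_1, yxx, YXZ)
  read y, top Y: go to q_0, push ε → (q_0, xx, XZ)
  read x, top X: go to q_2, push Y → (q_2, x, YZ)
  read x, top Y: go to q_3, push YX → (q_3, ε, YXZ)
  ε-move, top Y: go to q_2, push ε → (q_2, ε, XZ)
All input consumed in state q_2 with stack XZ.

XZ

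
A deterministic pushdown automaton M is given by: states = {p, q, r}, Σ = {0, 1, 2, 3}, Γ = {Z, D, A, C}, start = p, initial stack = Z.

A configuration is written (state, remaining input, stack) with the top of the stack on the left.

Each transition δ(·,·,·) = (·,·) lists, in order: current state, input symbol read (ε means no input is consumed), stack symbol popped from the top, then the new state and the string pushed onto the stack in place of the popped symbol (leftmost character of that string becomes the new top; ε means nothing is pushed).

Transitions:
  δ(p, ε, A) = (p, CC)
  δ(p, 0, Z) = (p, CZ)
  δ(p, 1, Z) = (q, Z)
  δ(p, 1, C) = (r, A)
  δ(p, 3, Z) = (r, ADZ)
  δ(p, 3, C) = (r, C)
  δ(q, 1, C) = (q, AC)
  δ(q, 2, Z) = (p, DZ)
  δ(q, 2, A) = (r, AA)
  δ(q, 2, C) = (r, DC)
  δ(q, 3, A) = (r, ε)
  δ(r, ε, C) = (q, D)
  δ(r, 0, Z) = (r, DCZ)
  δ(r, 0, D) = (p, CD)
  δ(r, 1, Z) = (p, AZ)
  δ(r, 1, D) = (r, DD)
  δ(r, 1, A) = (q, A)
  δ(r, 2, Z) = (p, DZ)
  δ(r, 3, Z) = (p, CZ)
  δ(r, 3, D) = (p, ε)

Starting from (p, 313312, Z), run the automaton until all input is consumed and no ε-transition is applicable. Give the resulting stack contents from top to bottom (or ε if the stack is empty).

(p, 313312, Z)
  read 3, top Z: go to r, push ADZ → (r, 13312, ADZ)
  read 1, top A: go to q, push A → (q, 3312, ADZ)
  read 3, top A: go to r, push ε → (r, 312, DZ)
  read 3, top D: go to p, push ε → (p, 12, Z)
  read 1, top Z: go to q, push Z → (q, 2, Z)
  read 2, top Z: go to p, push DZ → (p, ε, DZ)
All input consumed in state p with stack DZ.

DZ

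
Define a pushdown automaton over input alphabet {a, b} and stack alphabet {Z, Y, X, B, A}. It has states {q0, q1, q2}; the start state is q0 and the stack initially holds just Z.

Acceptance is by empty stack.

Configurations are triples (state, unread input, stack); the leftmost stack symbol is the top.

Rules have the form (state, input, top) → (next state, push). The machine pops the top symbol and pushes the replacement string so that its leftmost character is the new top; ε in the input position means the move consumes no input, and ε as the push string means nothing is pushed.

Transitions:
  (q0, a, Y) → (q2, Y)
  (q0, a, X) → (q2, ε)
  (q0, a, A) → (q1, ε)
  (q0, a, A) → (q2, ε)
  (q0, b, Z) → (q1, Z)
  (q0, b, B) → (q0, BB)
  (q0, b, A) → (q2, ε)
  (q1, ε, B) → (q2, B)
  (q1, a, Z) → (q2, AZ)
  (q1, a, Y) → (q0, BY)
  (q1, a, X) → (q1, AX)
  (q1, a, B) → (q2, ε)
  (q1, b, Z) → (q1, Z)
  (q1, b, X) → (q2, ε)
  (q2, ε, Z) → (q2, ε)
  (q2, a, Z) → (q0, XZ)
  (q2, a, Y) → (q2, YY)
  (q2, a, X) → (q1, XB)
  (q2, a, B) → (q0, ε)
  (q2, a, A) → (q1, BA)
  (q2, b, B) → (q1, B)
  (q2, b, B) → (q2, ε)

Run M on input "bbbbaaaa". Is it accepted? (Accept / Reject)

One accepting computation: (q0, bbbbaaaa, Z) ⊢ (q1, bbbaaaa, Z) ⊢ (q1, bbaaaa, Z) ⊢ (q1, baaaa, Z) ⊢ (q1, aaaa, Z) ⊢ (q2, aaa, AZ) ⊢ (q1, aa, BAZ) ⊢ (q2, aa, BAZ) ⊢ (q0, a, AZ) ⊢ (q2, ε, Z) ⊢ (q2, ε, ε)
All input consumed and the stack is empty.

Accept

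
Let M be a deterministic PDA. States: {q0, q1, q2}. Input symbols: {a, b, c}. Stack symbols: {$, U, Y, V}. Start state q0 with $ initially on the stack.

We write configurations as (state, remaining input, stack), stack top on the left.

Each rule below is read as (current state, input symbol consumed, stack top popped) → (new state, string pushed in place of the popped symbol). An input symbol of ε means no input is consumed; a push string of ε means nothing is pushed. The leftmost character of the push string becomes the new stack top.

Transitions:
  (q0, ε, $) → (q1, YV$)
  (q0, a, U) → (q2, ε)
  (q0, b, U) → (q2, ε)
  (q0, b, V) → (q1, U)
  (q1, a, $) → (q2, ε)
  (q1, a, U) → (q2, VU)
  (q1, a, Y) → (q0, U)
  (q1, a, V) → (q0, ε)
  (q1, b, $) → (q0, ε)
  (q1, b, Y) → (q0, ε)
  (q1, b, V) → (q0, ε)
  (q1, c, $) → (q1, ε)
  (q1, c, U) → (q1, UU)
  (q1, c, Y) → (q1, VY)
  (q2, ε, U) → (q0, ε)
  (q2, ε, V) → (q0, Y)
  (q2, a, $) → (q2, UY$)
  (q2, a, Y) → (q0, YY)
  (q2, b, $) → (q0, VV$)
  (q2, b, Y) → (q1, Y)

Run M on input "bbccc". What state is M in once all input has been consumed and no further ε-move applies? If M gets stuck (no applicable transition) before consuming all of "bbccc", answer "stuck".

(q0, bbccc, $) ⊢ (q1, bbccc, YV$) ⊢ (q0, bccc, V$) ⊢ (q1, ccc, U$) ⊢ (q1, cc, UU$) ⊢ (q1, c, UUU$) ⊢ (q1, ε, UUUU$)
All input consumed; M is in state q1.

q1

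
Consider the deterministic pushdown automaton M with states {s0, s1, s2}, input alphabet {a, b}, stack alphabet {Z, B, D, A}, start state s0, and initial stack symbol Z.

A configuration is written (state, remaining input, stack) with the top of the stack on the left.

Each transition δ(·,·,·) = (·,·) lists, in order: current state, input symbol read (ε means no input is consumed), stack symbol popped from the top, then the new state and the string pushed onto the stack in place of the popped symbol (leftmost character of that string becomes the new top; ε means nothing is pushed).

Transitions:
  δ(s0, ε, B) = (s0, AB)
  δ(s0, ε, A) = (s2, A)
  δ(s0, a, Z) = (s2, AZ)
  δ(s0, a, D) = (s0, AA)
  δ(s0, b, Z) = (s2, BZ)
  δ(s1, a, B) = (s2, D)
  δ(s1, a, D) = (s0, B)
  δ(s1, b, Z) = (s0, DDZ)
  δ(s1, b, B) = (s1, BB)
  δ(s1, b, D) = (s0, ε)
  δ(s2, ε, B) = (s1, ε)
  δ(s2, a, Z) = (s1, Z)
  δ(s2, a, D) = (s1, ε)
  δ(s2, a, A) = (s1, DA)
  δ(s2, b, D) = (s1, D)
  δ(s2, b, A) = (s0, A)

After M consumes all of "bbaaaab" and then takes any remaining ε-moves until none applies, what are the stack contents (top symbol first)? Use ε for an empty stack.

(s0, bbaaaab, Z)
  read b, top Z: go to s2, push BZ → (s2, baaaab, BZ)
  ε-move, top B: go to s1, push ε → (s1, baaaab, Z)
  read b, top Z: go to s0, push DDZ → (s0, aaaab, DDZ)
  read a, top D: go to s0, push AA → (s0, aaab, AADZ)
  ε-move, top A: go to s2, push A → (s2, aaab, AADZ)
  read a, top A: go to s1, push DA → (s1, aab, DAADZ)
  read a, top D: go to s0, push B → (s0, ab, BAADZ)
  ε-move, top B: go to s0, push AB → (s0, ab, ABAADZ)
  ε-move, top A: go to s2, push A → (s2, ab, ABAADZ)
  read a, top A: go to s1, push DA → (s1, b, DABAADZ)
  read b, top D: go to s0, push ε → (s0, ε, ABAADZ)
  ε-move, top A: go to s2, push A → (s2, ε, ABAADZ)
All input consumed in state s2 with stack ABAADZ.

ABAADZ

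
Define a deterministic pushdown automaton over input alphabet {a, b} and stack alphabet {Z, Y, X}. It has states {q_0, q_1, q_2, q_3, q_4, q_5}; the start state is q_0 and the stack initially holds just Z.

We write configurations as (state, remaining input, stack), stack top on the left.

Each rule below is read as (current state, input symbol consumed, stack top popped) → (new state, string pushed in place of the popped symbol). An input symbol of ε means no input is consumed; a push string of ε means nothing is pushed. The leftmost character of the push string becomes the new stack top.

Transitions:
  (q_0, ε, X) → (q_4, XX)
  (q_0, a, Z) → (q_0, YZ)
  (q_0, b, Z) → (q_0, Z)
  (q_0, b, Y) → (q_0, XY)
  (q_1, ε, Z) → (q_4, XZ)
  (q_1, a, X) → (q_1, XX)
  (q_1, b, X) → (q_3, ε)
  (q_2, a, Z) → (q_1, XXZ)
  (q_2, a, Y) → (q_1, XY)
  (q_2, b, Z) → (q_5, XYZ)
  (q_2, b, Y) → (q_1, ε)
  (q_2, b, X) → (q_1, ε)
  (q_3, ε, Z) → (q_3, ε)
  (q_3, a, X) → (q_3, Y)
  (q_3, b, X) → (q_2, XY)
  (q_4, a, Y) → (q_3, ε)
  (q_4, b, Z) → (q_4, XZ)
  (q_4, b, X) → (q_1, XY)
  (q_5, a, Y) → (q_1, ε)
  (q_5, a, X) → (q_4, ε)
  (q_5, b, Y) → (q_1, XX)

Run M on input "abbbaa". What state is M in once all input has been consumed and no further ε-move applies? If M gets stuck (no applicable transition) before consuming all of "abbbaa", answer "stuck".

(q_0, abbbaa, Z)
  read a, top Z: go to q_0, push YZ → (q_0, bbbaa, YZ)
  read b, top Y: go to q_0, push XY → (q_0, bbaa, XYZ)
  ε-move, top X: go to q_4, push XX → (q_4, bbaa, XXYZ)
  read b, top X: go to q_1, push XY → (q_1, baa, XYXYZ)
  read b, top X: go to q_3, push ε → (q_3, aa, YXYZ)
No transition for (q_3, a, top Y); M blocks with input aa remaining.

stuck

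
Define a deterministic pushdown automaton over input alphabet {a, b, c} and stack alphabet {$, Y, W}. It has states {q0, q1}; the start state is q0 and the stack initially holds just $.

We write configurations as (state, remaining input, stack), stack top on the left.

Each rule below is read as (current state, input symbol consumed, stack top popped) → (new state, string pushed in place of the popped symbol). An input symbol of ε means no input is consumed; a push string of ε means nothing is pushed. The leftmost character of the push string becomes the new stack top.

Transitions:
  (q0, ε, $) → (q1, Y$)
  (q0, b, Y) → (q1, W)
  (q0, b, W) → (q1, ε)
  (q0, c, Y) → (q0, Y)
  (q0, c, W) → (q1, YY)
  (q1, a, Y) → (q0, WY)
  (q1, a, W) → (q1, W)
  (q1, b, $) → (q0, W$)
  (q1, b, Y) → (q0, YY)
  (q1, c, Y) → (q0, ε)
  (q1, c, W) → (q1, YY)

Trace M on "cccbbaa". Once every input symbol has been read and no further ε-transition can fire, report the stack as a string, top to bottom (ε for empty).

WY$

(q0, cccbbaa, $)
  ε-move, top $: go to q1, push Y$ → (q1, cccbbaa, Y$)
  read c, top Y: go to q0, push ε → (q0, ccbbaa, $)
  ε-move, top $: go to q1, push Y$ → (q1, ccbbaa, Y$)
  read c, top Y: go to q0, push ε → (q0, cbbaa, $)
  ε-move, top $: go to q1, push Y$ → (q1, cbbaa, Y$)
  read c, top Y: go to q0, push ε → (q0, bbaa, $)
  ε-move, top $: go to q1, push Y$ → (q1, bbaa, Y$)
  read b, top Y: go to q0, push YY → (q0, baa, YY$)
  read b, top Y: go to q1, push W → (q1, aa, WY$)
  read a, top W: go to q1, push W → (q1, a, WY$)
  read a, top W: go to q1, push W → (q1, ε, WY$)
All input consumed in state q1 with stack WY$.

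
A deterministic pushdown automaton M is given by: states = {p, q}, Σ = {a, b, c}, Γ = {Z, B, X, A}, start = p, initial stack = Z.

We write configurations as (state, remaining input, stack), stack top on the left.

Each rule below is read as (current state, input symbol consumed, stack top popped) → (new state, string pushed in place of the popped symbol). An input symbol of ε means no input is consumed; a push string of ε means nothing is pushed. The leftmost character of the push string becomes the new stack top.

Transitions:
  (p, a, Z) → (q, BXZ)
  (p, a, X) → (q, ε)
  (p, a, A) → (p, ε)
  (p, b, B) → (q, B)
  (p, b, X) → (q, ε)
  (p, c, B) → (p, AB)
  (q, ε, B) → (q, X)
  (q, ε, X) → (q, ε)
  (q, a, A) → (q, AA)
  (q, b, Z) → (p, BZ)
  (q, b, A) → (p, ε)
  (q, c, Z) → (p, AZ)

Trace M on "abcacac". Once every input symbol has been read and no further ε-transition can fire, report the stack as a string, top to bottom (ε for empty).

(p, abcacac, Z)
  read a, top Z: go to q, push BXZ → (q, bcacac, BXZ)
  ε-move, top B: go to q, push X → (q, bcacac, XXZ)
  ε-move, top X: go to q, push ε → (q, bcacac, XZ)
  ε-move, top X: go to q, push ε → (q, bcacac, Z)
  read b, top Z: go to p, push BZ → (p, cacac, BZ)
  read c, top B: go to p, push AB → (p, acac, ABZ)
  read a, top A: go to p, push ε → (p, cac, BZ)
  read c, top B: go to p, push AB → (p, ac, ABZ)
  read a, top A: go to p, push ε → (p, c, BZ)
  read c, top B: go to p, push AB → (p, ε, ABZ)
All input consumed in state p with stack ABZ.

ABZ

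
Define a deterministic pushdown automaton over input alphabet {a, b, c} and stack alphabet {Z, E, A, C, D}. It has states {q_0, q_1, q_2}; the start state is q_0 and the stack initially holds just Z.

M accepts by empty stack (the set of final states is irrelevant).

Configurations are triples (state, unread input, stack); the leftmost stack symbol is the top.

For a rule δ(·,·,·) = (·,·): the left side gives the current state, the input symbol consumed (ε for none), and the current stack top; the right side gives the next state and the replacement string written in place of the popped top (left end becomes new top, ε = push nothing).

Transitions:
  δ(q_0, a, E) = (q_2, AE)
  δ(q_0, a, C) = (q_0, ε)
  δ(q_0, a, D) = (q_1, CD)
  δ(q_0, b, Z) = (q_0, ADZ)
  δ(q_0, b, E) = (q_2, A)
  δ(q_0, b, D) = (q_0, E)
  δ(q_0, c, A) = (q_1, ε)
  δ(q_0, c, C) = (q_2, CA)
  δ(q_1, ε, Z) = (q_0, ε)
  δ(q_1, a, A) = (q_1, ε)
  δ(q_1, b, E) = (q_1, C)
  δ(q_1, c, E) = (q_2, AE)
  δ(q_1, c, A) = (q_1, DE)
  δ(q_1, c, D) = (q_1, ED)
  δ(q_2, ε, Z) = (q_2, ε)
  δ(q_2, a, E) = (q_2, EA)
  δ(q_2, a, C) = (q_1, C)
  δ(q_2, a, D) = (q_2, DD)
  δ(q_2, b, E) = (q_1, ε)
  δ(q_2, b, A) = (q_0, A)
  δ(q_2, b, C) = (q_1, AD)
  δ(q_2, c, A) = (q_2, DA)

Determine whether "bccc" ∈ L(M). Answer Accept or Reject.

(q_0, bccc, Z)
  read b, top Z: go to q_0, push ADZ → (q_0, ccc, ADZ)
  read c, top A: go to q_1, push ε → (q_1, cc, DZ)
  read c, top D: go to q_1, push ED → (q_1, c, EDZ)
  read c, top E: go to q_2, push AE → (q_2, ε, AEDZ)
All input consumed; stack is AEDZ, not empty, and no further ε-move applies.

Reject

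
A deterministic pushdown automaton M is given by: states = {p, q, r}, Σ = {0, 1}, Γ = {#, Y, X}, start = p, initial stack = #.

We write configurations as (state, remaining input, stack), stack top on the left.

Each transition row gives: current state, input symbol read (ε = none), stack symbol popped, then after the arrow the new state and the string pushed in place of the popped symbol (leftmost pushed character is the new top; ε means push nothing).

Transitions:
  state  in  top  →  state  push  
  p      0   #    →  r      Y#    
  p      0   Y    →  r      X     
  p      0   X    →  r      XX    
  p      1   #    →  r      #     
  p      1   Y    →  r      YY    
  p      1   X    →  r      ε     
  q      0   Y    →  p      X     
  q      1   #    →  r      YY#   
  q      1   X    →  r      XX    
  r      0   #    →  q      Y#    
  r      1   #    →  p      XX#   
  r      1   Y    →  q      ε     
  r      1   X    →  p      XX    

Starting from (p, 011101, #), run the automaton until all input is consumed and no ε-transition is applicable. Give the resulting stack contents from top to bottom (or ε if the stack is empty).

(p, 011101, #)
  read 0, top #: go to r, push Y# → (r, 11101, Y#)
  read 1, top Y: go to q, push ε → (q, 1101, #)
  read 1, top #: go to r, push YY# → (r, 101, YY#)
  read 1, top Y: go to q, push ε → (q, 01, Y#)
  read 0, top Y: go to p, push X → (p, 1, X#)
  read 1, top X: go to r, push ε → (r, ε, #)
All input consumed in state r with stack #.

#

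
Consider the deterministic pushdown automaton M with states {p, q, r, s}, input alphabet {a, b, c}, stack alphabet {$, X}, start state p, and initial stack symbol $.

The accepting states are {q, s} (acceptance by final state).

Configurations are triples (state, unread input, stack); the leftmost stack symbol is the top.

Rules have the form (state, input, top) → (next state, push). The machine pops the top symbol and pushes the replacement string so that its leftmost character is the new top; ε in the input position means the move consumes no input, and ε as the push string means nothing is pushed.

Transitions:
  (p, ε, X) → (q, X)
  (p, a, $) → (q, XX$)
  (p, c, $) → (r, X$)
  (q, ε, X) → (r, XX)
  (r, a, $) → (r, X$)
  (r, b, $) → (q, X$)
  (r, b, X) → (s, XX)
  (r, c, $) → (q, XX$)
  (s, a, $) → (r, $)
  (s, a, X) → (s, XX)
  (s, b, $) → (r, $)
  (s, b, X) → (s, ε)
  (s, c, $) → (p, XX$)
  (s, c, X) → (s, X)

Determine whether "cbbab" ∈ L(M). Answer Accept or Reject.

Accept

(p, cbbab, $)
  read c, top $: go to r, push X$ → (r, bbab, X$)
  read b, top X: go to s, push XX → (s, bab, XX$)
  read b, top X: go to s, push ε → (s, ab, X$)
  read a, top X: go to s, push XX → (s, b, XX$)
  read b, top X: go to s, push ε → (s, ε, X$)
All input consumed; state s ∈ F.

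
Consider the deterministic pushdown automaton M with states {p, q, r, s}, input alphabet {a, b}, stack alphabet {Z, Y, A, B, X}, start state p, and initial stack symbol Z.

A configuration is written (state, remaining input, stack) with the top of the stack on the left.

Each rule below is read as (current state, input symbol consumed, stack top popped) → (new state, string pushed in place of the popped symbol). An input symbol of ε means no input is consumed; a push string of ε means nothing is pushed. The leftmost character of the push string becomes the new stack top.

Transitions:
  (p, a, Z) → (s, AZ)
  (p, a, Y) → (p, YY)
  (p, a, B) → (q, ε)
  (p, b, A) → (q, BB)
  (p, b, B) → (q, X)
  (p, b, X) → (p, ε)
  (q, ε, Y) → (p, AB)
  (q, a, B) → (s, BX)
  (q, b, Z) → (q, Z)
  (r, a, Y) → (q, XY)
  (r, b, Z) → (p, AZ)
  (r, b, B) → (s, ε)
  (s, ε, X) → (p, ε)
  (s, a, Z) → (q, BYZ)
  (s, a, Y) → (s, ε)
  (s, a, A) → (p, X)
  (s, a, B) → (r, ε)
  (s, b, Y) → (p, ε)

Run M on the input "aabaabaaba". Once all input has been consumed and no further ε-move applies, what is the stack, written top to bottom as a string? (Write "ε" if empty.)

(p, aabaabaaba, Z) ⊢ (s, abaabaaba, AZ) ⊢ (p, baabaaba, XZ) ⊢ (p, aabaaba, Z) ⊢ (s, abaaba, AZ) ⊢ (p, baaba, XZ) ⊢ (p, aaba, Z) ⊢ (s, aba, AZ) ⊢ (p, ba, XZ) ⊢ (p, a, Z) ⊢ (s, ε, AZ)
All input consumed in state s with stack AZ.

AZ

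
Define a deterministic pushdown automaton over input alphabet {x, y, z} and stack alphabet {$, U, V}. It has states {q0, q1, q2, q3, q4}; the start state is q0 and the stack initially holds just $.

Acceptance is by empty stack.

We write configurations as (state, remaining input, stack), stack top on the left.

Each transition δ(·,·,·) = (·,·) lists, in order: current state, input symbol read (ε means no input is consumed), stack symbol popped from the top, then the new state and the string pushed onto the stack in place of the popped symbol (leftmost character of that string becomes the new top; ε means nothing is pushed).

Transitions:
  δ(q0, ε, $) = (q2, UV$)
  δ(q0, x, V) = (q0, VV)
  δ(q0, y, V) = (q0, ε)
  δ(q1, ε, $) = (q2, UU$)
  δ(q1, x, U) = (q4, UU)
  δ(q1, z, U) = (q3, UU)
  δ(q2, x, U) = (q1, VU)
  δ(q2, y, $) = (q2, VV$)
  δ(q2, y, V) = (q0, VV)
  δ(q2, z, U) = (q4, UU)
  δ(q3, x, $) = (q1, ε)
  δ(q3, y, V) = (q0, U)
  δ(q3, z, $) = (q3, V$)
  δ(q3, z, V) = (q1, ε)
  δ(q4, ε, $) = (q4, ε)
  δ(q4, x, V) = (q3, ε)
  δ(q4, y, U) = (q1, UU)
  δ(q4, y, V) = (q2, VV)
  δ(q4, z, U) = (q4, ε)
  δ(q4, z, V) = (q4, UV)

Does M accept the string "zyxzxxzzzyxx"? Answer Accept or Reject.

Reject

(q0, zyxzxxzzzyxx, $) ⊢ (q2, zyxzxxzzzyxx, UV$) ⊢ (q4, yxzxxzzzyxx, UUV$) ⊢ (q1, xzxxzzzyxx, UUUV$) ⊢ (q4, zxxzzzyxx, UUUUV$) ⊢ (q4, xxzzzyxx, UUUV$)
No transition applies at (q4, xxzzzyxx, UUUV$); input not fully consumed.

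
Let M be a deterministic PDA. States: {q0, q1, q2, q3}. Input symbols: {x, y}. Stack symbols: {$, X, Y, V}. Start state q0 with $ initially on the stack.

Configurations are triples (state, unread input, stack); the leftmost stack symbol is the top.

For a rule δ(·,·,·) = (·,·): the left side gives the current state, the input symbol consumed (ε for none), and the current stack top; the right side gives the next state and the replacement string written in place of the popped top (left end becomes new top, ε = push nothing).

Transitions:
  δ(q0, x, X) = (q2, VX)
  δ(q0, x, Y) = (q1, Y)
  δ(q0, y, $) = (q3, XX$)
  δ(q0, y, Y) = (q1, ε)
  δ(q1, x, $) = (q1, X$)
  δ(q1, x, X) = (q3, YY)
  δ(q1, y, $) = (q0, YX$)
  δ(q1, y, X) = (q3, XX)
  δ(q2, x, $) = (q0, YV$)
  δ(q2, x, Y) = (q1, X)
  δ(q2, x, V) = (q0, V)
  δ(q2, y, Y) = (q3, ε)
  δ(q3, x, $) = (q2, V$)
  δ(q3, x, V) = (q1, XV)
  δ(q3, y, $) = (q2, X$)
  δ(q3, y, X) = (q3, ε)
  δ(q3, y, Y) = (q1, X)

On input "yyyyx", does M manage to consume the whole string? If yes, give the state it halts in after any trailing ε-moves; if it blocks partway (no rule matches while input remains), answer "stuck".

(q0, yyyyx, $)
  read y, top $: go to q3, push XX$ → (q3, yyyx, XX$)
  read y, top X: go to q3, push ε → (q3, yyx, X$)
  read y, top X: go to q3, push ε → (q3, yx, $)
  read y, top $: go to q2, push X$ → (q2, x, X$)
No transition for (q2, x, top X); M blocks with input x remaining.

stuck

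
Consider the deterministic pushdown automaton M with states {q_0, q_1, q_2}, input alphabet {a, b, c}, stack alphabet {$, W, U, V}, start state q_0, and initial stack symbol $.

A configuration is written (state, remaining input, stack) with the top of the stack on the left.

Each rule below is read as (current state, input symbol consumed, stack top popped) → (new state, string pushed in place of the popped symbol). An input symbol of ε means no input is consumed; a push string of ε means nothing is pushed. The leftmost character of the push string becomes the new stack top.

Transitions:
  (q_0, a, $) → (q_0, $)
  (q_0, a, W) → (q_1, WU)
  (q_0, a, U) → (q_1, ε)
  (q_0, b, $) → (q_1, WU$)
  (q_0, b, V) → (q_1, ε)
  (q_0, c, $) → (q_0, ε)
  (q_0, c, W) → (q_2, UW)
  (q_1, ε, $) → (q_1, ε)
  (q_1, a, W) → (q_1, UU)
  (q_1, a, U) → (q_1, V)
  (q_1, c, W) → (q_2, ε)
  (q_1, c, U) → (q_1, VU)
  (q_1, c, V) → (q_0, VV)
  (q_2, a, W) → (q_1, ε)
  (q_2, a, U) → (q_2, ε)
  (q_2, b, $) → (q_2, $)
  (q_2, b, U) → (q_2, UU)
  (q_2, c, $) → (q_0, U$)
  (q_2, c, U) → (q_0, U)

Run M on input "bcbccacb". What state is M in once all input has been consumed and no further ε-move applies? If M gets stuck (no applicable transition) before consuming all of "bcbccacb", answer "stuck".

stuck

(q_0, bcbccacb, $) ⊢ (q_1, cbccacb, WU$) ⊢ (q_2, bccacb, U$) ⊢ (q_2, ccacb, UU$) ⊢ (q_0, cacb, UU$)
No transition for (q_0, c, top U); M blocks with input cacb remaining.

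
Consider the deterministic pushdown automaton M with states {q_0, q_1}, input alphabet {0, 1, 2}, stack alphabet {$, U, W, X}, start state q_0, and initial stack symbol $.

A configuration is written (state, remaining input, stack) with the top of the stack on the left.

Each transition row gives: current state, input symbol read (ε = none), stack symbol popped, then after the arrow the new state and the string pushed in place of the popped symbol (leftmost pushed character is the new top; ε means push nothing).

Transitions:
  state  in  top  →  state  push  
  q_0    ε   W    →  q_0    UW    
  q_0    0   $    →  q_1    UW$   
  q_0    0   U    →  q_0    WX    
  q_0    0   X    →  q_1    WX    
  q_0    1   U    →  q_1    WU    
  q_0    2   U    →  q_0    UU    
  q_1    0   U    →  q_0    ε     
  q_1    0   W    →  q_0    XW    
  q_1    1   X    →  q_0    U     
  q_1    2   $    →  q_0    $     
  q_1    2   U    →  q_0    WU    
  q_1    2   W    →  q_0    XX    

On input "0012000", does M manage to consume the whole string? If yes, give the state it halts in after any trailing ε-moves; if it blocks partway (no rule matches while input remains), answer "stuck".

q_1

(q_0, 0012000, $)
  read 0, top $: go to q_1, push UW$ → (q_1, 012000, UW$)
  read 0, top U: go to q_0, push ε → (q_0, 12000, W$)
  ε-move, top W: go to q_0, push UW → (q_0, 12000, UW$)
  read 1, top U: go to q_1, push WU → (q_1, 2000, WUW$)
  read 2, top W: go to q_0, push XX → (q_0, 000, XXUW$)
  read 0, top X: go to q_1, push WX → (q_1, 00, WXXUW$)
  read 0, top W: go to q_0, push XW → (q_0, 0, XWXXUW$)
  read 0, top X: go to q_1, push WX → (q_1, ε, WXWXXUW$)
All input consumed; M is in state q_1.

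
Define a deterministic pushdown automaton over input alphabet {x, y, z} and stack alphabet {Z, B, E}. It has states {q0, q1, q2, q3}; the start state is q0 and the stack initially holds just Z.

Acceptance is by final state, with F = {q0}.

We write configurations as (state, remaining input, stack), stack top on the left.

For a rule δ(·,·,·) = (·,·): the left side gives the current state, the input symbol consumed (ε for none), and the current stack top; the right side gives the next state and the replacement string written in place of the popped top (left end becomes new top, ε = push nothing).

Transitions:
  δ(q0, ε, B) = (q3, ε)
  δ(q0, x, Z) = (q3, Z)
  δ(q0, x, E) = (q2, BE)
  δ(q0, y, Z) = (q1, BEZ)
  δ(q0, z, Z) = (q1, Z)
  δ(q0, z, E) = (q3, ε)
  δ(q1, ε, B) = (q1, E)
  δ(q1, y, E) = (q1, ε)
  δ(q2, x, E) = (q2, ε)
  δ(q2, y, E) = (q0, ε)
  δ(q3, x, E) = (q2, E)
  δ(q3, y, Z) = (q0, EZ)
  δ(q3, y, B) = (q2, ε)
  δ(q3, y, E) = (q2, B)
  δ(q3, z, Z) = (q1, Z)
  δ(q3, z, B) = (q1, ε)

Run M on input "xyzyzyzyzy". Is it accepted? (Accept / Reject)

(q0, xyzyzyzyzy, Z)
  read x, top Z: go to q3, push Z → (q3, yzyzyzyzy, Z)
  read y, top Z: go to q0, push EZ → (q0, zyzyzyzy, EZ)
  read z, top E: go to q3, push ε → (q3, yzyzyzy, Z)
  read y, top Z: go to q0, push EZ → (q0, zyzyzy, EZ)
  read z, top E: go to q3, push ε → (q3, yzyzy, Z)
  read y, top Z: go to q0, push EZ → (q0, zyzy, EZ)
  read z, top E: go to q3, push ε → (q3, yzy, Z)
  read y, top Z: go to q0, push EZ → (q0, zy, EZ)
  read z, top E: go to q3, push ε → (q3, y, Z)
  read y, top Z: go to q0, push EZ → (q0, ε, EZ)
All input consumed; state q0 ∈ F.

Accept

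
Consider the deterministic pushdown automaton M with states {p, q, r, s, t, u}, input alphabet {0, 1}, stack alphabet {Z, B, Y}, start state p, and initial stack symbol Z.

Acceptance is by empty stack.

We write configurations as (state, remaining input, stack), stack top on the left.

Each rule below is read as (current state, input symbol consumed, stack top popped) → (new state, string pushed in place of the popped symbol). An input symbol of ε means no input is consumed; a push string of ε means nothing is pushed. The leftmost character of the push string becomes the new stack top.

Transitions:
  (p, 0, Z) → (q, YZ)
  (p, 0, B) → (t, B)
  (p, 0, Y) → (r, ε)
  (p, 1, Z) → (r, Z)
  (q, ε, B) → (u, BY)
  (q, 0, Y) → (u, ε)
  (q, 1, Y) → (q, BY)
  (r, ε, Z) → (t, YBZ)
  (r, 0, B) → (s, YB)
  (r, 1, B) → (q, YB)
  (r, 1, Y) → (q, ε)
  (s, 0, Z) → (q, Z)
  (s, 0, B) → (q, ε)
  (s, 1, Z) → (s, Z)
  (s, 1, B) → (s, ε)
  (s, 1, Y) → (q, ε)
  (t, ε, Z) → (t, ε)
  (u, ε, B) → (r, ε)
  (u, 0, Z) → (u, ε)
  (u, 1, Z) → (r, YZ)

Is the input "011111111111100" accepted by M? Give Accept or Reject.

Accept

(p, 011111111111100, Z) ⊢ (q, 11111111111100, YZ) ⊢ (q, 1111111111100, BYZ) ⊢ (u, 1111111111100, BYYZ) ⊢ (r, 1111111111100, YYZ) ⊢ (q, 111111111100, YZ) ⊢ (q, 11111111100, BYZ) ⊢ (u, 11111111100, BYYZ) ⊢ (r, 11111111100, YYZ) ⊢ (q, 1111111100, YZ) ⊢ (q, 111111100, BYZ) ⊢ (u, 111111100, BYYZ) ⊢ (r, 111111100, YYZ) ⊢ (q, 11111100, YZ) ⊢ (q, 1111100, BYZ) ⊢ (u, 1111100, BYYZ) ⊢ (r, 1111100, YYZ) ⊢ (q, 111100, YZ) ⊢ (q, 11100, BYZ) ⊢ (u, 11100, BYYZ) ⊢ (r, 11100, YYZ) ⊢ (q, 1100, YZ) ⊢ (q, 100, BYZ) ⊢ (u, 100, BYYZ) ⊢ (r, 100, YYZ) ⊢ (q, 00, YZ) ⊢ (u, 0, Z) ⊢ (u, ε, ε)
All input consumed and the stack is empty.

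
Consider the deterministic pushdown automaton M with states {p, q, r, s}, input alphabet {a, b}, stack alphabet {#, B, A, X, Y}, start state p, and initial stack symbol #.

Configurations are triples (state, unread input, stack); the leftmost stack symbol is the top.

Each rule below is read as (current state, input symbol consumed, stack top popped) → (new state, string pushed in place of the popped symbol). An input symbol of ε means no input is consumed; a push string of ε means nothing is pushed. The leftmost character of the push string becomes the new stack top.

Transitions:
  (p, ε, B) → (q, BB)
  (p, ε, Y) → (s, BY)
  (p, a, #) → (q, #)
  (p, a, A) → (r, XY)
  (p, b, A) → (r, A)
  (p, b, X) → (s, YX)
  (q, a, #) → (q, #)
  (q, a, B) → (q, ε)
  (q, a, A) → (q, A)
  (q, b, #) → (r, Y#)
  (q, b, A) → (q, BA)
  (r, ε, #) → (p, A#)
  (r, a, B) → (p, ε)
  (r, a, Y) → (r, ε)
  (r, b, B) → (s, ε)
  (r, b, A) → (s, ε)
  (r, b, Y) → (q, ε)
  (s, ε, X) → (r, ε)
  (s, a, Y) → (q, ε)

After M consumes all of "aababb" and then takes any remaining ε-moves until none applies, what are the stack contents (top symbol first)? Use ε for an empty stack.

(p, aababb, #) ⊢ (q, ababb, #) ⊢ (q, babb, #) ⊢ (r, abb, Y#) ⊢ (r, bb, #) ⊢ (p, bb, A#) ⊢ (r, b, A#) ⊢ (s, ε, #)
All input consumed in state s with stack #.

#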